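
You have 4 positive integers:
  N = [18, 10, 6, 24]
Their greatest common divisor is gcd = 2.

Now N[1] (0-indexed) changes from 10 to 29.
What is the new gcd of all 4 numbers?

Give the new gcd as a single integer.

Answer: 1

Derivation:
Numbers: [18, 10, 6, 24], gcd = 2
Change: index 1, 10 -> 29
gcd of the OTHER numbers (without index 1): gcd([18, 6, 24]) = 6
New gcd = gcd(g_others, new_val) = gcd(6, 29) = 1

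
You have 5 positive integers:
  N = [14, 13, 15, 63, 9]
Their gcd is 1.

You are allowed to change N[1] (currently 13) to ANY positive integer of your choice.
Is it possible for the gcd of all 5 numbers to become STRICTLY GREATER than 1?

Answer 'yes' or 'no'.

Answer: no

Derivation:
Current gcd = 1
gcd of all OTHER numbers (without N[1]=13): gcd([14, 15, 63, 9]) = 1
The new gcd after any change is gcd(1, new_value).
This can be at most 1.
Since 1 = old gcd 1, the gcd can only stay the same or decrease.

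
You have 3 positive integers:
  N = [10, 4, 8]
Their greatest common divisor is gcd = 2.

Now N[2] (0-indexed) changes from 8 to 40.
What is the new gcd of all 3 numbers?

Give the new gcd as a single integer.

Answer: 2

Derivation:
Numbers: [10, 4, 8], gcd = 2
Change: index 2, 8 -> 40
gcd of the OTHER numbers (without index 2): gcd([10, 4]) = 2
New gcd = gcd(g_others, new_val) = gcd(2, 40) = 2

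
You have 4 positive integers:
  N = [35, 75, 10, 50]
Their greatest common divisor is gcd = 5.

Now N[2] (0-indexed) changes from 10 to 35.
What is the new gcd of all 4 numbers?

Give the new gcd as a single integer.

Numbers: [35, 75, 10, 50], gcd = 5
Change: index 2, 10 -> 35
gcd of the OTHER numbers (without index 2): gcd([35, 75, 50]) = 5
New gcd = gcd(g_others, new_val) = gcd(5, 35) = 5

Answer: 5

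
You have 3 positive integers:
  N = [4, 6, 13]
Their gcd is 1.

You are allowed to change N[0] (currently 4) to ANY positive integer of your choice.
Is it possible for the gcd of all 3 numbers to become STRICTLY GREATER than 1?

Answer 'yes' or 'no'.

Current gcd = 1
gcd of all OTHER numbers (without N[0]=4): gcd([6, 13]) = 1
The new gcd after any change is gcd(1, new_value).
This can be at most 1.
Since 1 = old gcd 1, the gcd can only stay the same or decrease.

Answer: no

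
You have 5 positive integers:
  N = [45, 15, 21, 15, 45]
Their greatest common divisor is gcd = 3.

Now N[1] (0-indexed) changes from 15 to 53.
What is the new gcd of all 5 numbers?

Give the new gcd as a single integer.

Answer: 1

Derivation:
Numbers: [45, 15, 21, 15, 45], gcd = 3
Change: index 1, 15 -> 53
gcd of the OTHER numbers (without index 1): gcd([45, 21, 15, 45]) = 3
New gcd = gcd(g_others, new_val) = gcd(3, 53) = 1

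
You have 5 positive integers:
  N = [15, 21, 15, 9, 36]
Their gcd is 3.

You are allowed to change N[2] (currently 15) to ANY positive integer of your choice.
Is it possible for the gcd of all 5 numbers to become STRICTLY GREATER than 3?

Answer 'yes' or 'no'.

Current gcd = 3
gcd of all OTHER numbers (without N[2]=15): gcd([15, 21, 9, 36]) = 3
The new gcd after any change is gcd(3, new_value).
This can be at most 3.
Since 3 = old gcd 3, the gcd can only stay the same or decrease.

Answer: no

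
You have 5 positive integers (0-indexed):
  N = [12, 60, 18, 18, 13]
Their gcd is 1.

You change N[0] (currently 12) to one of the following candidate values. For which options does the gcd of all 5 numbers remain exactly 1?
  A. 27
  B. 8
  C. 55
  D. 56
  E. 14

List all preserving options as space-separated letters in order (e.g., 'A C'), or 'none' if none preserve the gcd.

Answer: A B C D E

Derivation:
Old gcd = 1; gcd of others (without N[0]) = 1
New gcd for candidate v: gcd(1, v). Preserves old gcd iff gcd(1, v) = 1.
  Option A: v=27, gcd(1,27)=1 -> preserves
  Option B: v=8, gcd(1,8)=1 -> preserves
  Option C: v=55, gcd(1,55)=1 -> preserves
  Option D: v=56, gcd(1,56)=1 -> preserves
  Option E: v=14, gcd(1,14)=1 -> preserves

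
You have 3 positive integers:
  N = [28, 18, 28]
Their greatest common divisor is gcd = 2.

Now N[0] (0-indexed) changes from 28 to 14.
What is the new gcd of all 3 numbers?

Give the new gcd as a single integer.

Numbers: [28, 18, 28], gcd = 2
Change: index 0, 28 -> 14
gcd of the OTHER numbers (without index 0): gcd([18, 28]) = 2
New gcd = gcd(g_others, new_val) = gcd(2, 14) = 2

Answer: 2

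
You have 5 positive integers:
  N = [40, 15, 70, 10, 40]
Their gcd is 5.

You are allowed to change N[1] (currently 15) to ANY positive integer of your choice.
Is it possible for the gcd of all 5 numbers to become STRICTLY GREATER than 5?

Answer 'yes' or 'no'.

Current gcd = 5
gcd of all OTHER numbers (without N[1]=15): gcd([40, 70, 10, 40]) = 10
The new gcd after any change is gcd(10, new_value).
This can be at most 10.
Since 10 > old gcd 5, the gcd CAN increase (e.g., set N[1] = 10).

Answer: yes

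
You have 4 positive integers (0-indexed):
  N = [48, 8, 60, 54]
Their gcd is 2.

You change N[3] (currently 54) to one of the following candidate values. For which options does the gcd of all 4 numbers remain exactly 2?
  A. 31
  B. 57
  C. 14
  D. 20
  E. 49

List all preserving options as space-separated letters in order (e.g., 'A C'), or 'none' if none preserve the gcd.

Answer: C

Derivation:
Old gcd = 2; gcd of others (without N[3]) = 4
New gcd for candidate v: gcd(4, v). Preserves old gcd iff gcd(4, v) = 2.
  Option A: v=31, gcd(4,31)=1 -> changes
  Option B: v=57, gcd(4,57)=1 -> changes
  Option C: v=14, gcd(4,14)=2 -> preserves
  Option D: v=20, gcd(4,20)=4 -> changes
  Option E: v=49, gcd(4,49)=1 -> changes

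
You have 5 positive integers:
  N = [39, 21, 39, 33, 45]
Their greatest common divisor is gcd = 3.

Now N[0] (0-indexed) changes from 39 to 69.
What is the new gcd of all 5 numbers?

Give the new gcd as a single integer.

Answer: 3

Derivation:
Numbers: [39, 21, 39, 33, 45], gcd = 3
Change: index 0, 39 -> 69
gcd of the OTHER numbers (without index 0): gcd([21, 39, 33, 45]) = 3
New gcd = gcd(g_others, new_val) = gcd(3, 69) = 3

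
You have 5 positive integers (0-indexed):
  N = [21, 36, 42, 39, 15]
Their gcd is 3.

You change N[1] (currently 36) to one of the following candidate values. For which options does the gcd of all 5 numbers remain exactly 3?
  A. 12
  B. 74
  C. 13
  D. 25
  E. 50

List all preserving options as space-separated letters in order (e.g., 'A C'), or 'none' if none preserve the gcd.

Answer: A

Derivation:
Old gcd = 3; gcd of others (without N[1]) = 3
New gcd for candidate v: gcd(3, v). Preserves old gcd iff gcd(3, v) = 3.
  Option A: v=12, gcd(3,12)=3 -> preserves
  Option B: v=74, gcd(3,74)=1 -> changes
  Option C: v=13, gcd(3,13)=1 -> changes
  Option D: v=25, gcd(3,25)=1 -> changes
  Option E: v=50, gcd(3,50)=1 -> changes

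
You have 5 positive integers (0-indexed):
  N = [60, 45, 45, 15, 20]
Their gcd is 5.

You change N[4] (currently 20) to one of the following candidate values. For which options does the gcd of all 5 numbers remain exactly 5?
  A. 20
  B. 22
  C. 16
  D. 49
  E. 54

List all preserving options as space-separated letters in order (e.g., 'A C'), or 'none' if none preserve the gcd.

Answer: A

Derivation:
Old gcd = 5; gcd of others (without N[4]) = 15
New gcd for candidate v: gcd(15, v). Preserves old gcd iff gcd(15, v) = 5.
  Option A: v=20, gcd(15,20)=5 -> preserves
  Option B: v=22, gcd(15,22)=1 -> changes
  Option C: v=16, gcd(15,16)=1 -> changes
  Option D: v=49, gcd(15,49)=1 -> changes
  Option E: v=54, gcd(15,54)=3 -> changes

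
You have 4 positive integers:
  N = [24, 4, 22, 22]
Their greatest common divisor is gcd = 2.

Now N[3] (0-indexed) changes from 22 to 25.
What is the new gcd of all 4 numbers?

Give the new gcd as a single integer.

Numbers: [24, 4, 22, 22], gcd = 2
Change: index 3, 22 -> 25
gcd of the OTHER numbers (without index 3): gcd([24, 4, 22]) = 2
New gcd = gcd(g_others, new_val) = gcd(2, 25) = 1

Answer: 1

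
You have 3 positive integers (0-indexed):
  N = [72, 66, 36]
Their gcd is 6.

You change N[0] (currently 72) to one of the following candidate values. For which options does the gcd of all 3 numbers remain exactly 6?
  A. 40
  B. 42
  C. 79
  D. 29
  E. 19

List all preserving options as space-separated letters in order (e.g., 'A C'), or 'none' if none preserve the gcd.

Old gcd = 6; gcd of others (without N[0]) = 6
New gcd for candidate v: gcd(6, v). Preserves old gcd iff gcd(6, v) = 6.
  Option A: v=40, gcd(6,40)=2 -> changes
  Option B: v=42, gcd(6,42)=6 -> preserves
  Option C: v=79, gcd(6,79)=1 -> changes
  Option D: v=29, gcd(6,29)=1 -> changes
  Option E: v=19, gcd(6,19)=1 -> changes

Answer: B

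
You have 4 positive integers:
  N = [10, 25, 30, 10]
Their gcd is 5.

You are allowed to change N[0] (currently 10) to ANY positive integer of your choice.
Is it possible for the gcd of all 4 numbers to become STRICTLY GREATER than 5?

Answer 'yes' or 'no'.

Answer: no

Derivation:
Current gcd = 5
gcd of all OTHER numbers (without N[0]=10): gcd([25, 30, 10]) = 5
The new gcd after any change is gcd(5, new_value).
This can be at most 5.
Since 5 = old gcd 5, the gcd can only stay the same or decrease.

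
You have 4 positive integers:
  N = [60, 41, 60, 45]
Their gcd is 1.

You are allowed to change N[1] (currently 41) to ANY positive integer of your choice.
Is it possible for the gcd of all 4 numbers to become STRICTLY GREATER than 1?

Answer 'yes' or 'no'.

Current gcd = 1
gcd of all OTHER numbers (without N[1]=41): gcd([60, 60, 45]) = 15
The new gcd after any change is gcd(15, new_value).
This can be at most 15.
Since 15 > old gcd 1, the gcd CAN increase (e.g., set N[1] = 15).

Answer: yes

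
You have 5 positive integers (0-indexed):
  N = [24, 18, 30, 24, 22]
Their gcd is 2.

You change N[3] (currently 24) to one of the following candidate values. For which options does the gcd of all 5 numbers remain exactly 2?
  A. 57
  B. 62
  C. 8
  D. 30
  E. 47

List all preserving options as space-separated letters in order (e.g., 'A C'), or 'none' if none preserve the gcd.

Answer: B C D

Derivation:
Old gcd = 2; gcd of others (without N[3]) = 2
New gcd for candidate v: gcd(2, v). Preserves old gcd iff gcd(2, v) = 2.
  Option A: v=57, gcd(2,57)=1 -> changes
  Option B: v=62, gcd(2,62)=2 -> preserves
  Option C: v=8, gcd(2,8)=2 -> preserves
  Option D: v=30, gcd(2,30)=2 -> preserves
  Option E: v=47, gcd(2,47)=1 -> changes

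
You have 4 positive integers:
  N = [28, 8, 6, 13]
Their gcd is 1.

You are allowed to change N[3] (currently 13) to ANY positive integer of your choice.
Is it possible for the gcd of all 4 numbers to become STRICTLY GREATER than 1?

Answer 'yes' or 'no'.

Current gcd = 1
gcd of all OTHER numbers (without N[3]=13): gcd([28, 8, 6]) = 2
The new gcd after any change is gcd(2, new_value).
This can be at most 2.
Since 2 > old gcd 1, the gcd CAN increase (e.g., set N[3] = 2).

Answer: yes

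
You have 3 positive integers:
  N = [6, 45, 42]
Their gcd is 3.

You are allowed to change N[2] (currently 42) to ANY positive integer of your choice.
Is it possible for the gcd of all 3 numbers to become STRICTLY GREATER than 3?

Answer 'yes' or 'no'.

Current gcd = 3
gcd of all OTHER numbers (without N[2]=42): gcd([6, 45]) = 3
The new gcd after any change is gcd(3, new_value).
This can be at most 3.
Since 3 = old gcd 3, the gcd can only stay the same or decrease.

Answer: no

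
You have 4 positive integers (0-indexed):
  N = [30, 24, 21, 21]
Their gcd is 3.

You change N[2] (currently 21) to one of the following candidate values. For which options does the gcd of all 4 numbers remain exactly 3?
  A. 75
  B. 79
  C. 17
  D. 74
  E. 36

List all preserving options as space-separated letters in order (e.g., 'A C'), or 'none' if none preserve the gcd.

Answer: A E

Derivation:
Old gcd = 3; gcd of others (without N[2]) = 3
New gcd for candidate v: gcd(3, v). Preserves old gcd iff gcd(3, v) = 3.
  Option A: v=75, gcd(3,75)=3 -> preserves
  Option B: v=79, gcd(3,79)=1 -> changes
  Option C: v=17, gcd(3,17)=1 -> changes
  Option D: v=74, gcd(3,74)=1 -> changes
  Option E: v=36, gcd(3,36)=3 -> preserves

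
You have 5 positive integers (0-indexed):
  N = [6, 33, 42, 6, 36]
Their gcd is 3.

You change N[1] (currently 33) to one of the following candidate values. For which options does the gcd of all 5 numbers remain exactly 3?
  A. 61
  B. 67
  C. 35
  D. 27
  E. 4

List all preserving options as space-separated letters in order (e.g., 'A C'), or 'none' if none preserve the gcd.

Answer: D

Derivation:
Old gcd = 3; gcd of others (without N[1]) = 6
New gcd for candidate v: gcd(6, v). Preserves old gcd iff gcd(6, v) = 3.
  Option A: v=61, gcd(6,61)=1 -> changes
  Option B: v=67, gcd(6,67)=1 -> changes
  Option C: v=35, gcd(6,35)=1 -> changes
  Option D: v=27, gcd(6,27)=3 -> preserves
  Option E: v=4, gcd(6,4)=2 -> changes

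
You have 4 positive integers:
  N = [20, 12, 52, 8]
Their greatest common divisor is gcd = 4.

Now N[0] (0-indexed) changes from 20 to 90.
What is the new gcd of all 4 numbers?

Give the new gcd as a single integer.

Numbers: [20, 12, 52, 8], gcd = 4
Change: index 0, 20 -> 90
gcd of the OTHER numbers (without index 0): gcd([12, 52, 8]) = 4
New gcd = gcd(g_others, new_val) = gcd(4, 90) = 2

Answer: 2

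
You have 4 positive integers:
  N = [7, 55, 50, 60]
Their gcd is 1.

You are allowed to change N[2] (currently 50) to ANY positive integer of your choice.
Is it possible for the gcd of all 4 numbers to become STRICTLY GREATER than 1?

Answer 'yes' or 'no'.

Answer: no

Derivation:
Current gcd = 1
gcd of all OTHER numbers (without N[2]=50): gcd([7, 55, 60]) = 1
The new gcd after any change is gcd(1, new_value).
This can be at most 1.
Since 1 = old gcd 1, the gcd can only stay the same or decrease.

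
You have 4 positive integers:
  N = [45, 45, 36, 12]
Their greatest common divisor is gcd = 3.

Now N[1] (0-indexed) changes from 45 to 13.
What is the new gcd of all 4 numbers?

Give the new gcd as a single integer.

Numbers: [45, 45, 36, 12], gcd = 3
Change: index 1, 45 -> 13
gcd of the OTHER numbers (without index 1): gcd([45, 36, 12]) = 3
New gcd = gcd(g_others, new_val) = gcd(3, 13) = 1

Answer: 1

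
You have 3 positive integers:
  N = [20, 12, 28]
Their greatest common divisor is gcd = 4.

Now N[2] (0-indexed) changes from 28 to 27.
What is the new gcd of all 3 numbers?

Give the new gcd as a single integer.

Numbers: [20, 12, 28], gcd = 4
Change: index 2, 28 -> 27
gcd of the OTHER numbers (without index 2): gcd([20, 12]) = 4
New gcd = gcd(g_others, new_val) = gcd(4, 27) = 1

Answer: 1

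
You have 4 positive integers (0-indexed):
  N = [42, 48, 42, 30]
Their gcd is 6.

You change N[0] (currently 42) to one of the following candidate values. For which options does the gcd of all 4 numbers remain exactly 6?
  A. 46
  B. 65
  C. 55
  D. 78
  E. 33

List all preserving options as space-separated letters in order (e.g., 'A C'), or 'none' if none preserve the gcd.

Answer: D

Derivation:
Old gcd = 6; gcd of others (without N[0]) = 6
New gcd for candidate v: gcd(6, v). Preserves old gcd iff gcd(6, v) = 6.
  Option A: v=46, gcd(6,46)=2 -> changes
  Option B: v=65, gcd(6,65)=1 -> changes
  Option C: v=55, gcd(6,55)=1 -> changes
  Option D: v=78, gcd(6,78)=6 -> preserves
  Option E: v=33, gcd(6,33)=3 -> changes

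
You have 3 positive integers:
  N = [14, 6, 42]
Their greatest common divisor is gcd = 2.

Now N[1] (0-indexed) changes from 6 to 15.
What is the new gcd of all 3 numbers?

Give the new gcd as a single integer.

Answer: 1

Derivation:
Numbers: [14, 6, 42], gcd = 2
Change: index 1, 6 -> 15
gcd of the OTHER numbers (without index 1): gcd([14, 42]) = 14
New gcd = gcd(g_others, new_val) = gcd(14, 15) = 1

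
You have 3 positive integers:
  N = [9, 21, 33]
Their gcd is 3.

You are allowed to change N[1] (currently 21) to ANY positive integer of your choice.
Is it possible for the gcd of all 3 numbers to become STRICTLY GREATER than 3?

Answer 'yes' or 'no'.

Answer: no

Derivation:
Current gcd = 3
gcd of all OTHER numbers (without N[1]=21): gcd([9, 33]) = 3
The new gcd after any change is gcd(3, new_value).
This can be at most 3.
Since 3 = old gcd 3, the gcd can only stay the same or decrease.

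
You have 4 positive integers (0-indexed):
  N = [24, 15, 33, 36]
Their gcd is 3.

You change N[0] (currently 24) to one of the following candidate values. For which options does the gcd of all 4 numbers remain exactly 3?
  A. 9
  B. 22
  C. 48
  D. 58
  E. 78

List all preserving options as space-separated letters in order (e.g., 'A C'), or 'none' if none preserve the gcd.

Answer: A C E

Derivation:
Old gcd = 3; gcd of others (without N[0]) = 3
New gcd for candidate v: gcd(3, v). Preserves old gcd iff gcd(3, v) = 3.
  Option A: v=9, gcd(3,9)=3 -> preserves
  Option B: v=22, gcd(3,22)=1 -> changes
  Option C: v=48, gcd(3,48)=3 -> preserves
  Option D: v=58, gcd(3,58)=1 -> changes
  Option E: v=78, gcd(3,78)=3 -> preserves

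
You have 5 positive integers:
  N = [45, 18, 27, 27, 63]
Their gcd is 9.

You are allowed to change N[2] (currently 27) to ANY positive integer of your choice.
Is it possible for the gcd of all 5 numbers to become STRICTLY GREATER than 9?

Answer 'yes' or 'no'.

Current gcd = 9
gcd of all OTHER numbers (without N[2]=27): gcd([45, 18, 27, 63]) = 9
The new gcd after any change is gcd(9, new_value).
This can be at most 9.
Since 9 = old gcd 9, the gcd can only stay the same or decrease.

Answer: no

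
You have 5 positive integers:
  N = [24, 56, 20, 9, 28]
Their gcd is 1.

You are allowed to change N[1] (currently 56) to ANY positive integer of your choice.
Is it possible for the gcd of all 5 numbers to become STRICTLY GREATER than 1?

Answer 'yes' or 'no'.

Answer: no

Derivation:
Current gcd = 1
gcd of all OTHER numbers (without N[1]=56): gcd([24, 20, 9, 28]) = 1
The new gcd after any change is gcd(1, new_value).
This can be at most 1.
Since 1 = old gcd 1, the gcd can only stay the same or decrease.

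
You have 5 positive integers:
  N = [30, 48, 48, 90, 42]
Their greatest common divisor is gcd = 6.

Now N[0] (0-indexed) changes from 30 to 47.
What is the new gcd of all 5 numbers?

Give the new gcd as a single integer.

Answer: 1

Derivation:
Numbers: [30, 48, 48, 90, 42], gcd = 6
Change: index 0, 30 -> 47
gcd of the OTHER numbers (without index 0): gcd([48, 48, 90, 42]) = 6
New gcd = gcd(g_others, new_val) = gcd(6, 47) = 1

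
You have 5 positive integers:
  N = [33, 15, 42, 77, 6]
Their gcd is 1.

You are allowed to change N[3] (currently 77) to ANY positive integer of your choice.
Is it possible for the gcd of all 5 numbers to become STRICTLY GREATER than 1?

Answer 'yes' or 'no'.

Current gcd = 1
gcd of all OTHER numbers (without N[3]=77): gcd([33, 15, 42, 6]) = 3
The new gcd after any change is gcd(3, new_value).
This can be at most 3.
Since 3 > old gcd 1, the gcd CAN increase (e.g., set N[3] = 3).

Answer: yes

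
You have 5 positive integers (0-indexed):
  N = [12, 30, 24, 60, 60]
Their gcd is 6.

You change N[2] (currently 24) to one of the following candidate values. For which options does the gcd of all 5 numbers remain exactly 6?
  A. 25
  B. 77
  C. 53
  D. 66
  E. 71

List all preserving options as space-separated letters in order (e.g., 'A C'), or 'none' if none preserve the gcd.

Old gcd = 6; gcd of others (without N[2]) = 6
New gcd for candidate v: gcd(6, v). Preserves old gcd iff gcd(6, v) = 6.
  Option A: v=25, gcd(6,25)=1 -> changes
  Option B: v=77, gcd(6,77)=1 -> changes
  Option C: v=53, gcd(6,53)=1 -> changes
  Option D: v=66, gcd(6,66)=6 -> preserves
  Option E: v=71, gcd(6,71)=1 -> changes

Answer: D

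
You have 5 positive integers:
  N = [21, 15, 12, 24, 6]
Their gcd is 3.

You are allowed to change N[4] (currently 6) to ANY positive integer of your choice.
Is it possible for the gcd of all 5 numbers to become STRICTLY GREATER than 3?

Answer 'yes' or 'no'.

Current gcd = 3
gcd of all OTHER numbers (without N[4]=6): gcd([21, 15, 12, 24]) = 3
The new gcd after any change is gcd(3, new_value).
This can be at most 3.
Since 3 = old gcd 3, the gcd can only stay the same or decrease.

Answer: no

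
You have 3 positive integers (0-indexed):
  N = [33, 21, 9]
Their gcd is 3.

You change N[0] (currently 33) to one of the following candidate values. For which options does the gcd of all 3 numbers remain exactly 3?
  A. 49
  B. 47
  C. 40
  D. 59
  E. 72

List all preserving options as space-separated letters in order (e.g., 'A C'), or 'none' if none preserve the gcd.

Answer: E

Derivation:
Old gcd = 3; gcd of others (without N[0]) = 3
New gcd for candidate v: gcd(3, v). Preserves old gcd iff gcd(3, v) = 3.
  Option A: v=49, gcd(3,49)=1 -> changes
  Option B: v=47, gcd(3,47)=1 -> changes
  Option C: v=40, gcd(3,40)=1 -> changes
  Option D: v=59, gcd(3,59)=1 -> changes
  Option E: v=72, gcd(3,72)=3 -> preserves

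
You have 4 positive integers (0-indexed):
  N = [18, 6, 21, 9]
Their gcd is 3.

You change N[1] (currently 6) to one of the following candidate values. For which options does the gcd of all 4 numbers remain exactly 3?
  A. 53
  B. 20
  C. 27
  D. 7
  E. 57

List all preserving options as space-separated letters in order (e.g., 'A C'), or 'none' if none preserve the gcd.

Answer: C E

Derivation:
Old gcd = 3; gcd of others (without N[1]) = 3
New gcd for candidate v: gcd(3, v). Preserves old gcd iff gcd(3, v) = 3.
  Option A: v=53, gcd(3,53)=1 -> changes
  Option B: v=20, gcd(3,20)=1 -> changes
  Option C: v=27, gcd(3,27)=3 -> preserves
  Option D: v=7, gcd(3,7)=1 -> changes
  Option E: v=57, gcd(3,57)=3 -> preserves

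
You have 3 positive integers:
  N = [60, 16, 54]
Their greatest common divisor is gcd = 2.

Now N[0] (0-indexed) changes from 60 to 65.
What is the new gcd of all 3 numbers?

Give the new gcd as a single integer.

Numbers: [60, 16, 54], gcd = 2
Change: index 0, 60 -> 65
gcd of the OTHER numbers (without index 0): gcd([16, 54]) = 2
New gcd = gcd(g_others, new_val) = gcd(2, 65) = 1

Answer: 1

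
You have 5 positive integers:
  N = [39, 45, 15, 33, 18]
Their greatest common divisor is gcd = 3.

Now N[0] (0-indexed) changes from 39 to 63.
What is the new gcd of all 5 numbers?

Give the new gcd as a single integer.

Numbers: [39, 45, 15, 33, 18], gcd = 3
Change: index 0, 39 -> 63
gcd of the OTHER numbers (without index 0): gcd([45, 15, 33, 18]) = 3
New gcd = gcd(g_others, new_val) = gcd(3, 63) = 3

Answer: 3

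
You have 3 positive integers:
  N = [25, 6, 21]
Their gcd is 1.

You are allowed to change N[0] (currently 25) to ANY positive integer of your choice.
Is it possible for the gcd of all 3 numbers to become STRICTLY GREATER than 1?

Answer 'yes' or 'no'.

Answer: yes

Derivation:
Current gcd = 1
gcd of all OTHER numbers (without N[0]=25): gcd([6, 21]) = 3
The new gcd after any change is gcd(3, new_value).
This can be at most 3.
Since 3 > old gcd 1, the gcd CAN increase (e.g., set N[0] = 3).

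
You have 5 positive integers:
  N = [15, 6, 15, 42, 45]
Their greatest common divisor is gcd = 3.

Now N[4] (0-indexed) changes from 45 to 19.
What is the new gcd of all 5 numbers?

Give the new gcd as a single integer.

Numbers: [15, 6, 15, 42, 45], gcd = 3
Change: index 4, 45 -> 19
gcd of the OTHER numbers (without index 4): gcd([15, 6, 15, 42]) = 3
New gcd = gcd(g_others, new_val) = gcd(3, 19) = 1

Answer: 1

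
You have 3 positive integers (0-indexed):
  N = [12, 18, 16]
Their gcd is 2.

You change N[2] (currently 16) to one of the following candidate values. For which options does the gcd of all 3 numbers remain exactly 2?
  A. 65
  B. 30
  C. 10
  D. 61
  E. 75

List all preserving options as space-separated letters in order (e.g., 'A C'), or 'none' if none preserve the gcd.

Old gcd = 2; gcd of others (without N[2]) = 6
New gcd for candidate v: gcd(6, v). Preserves old gcd iff gcd(6, v) = 2.
  Option A: v=65, gcd(6,65)=1 -> changes
  Option B: v=30, gcd(6,30)=6 -> changes
  Option C: v=10, gcd(6,10)=2 -> preserves
  Option D: v=61, gcd(6,61)=1 -> changes
  Option E: v=75, gcd(6,75)=3 -> changes

Answer: C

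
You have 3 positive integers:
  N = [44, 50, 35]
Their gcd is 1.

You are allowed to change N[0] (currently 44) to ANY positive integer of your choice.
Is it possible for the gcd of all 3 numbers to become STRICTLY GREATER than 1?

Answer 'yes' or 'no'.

Current gcd = 1
gcd of all OTHER numbers (without N[0]=44): gcd([50, 35]) = 5
The new gcd after any change is gcd(5, new_value).
This can be at most 5.
Since 5 > old gcd 1, the gcd CAN increase (e.g., set N[0] = 5).

Answer: yes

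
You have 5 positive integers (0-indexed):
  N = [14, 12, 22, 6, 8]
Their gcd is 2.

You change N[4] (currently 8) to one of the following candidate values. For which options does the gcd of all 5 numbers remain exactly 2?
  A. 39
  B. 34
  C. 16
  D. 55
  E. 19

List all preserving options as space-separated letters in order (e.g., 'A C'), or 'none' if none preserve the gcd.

Old gcd = 2; gcd of others (without N[4]) = 2
New gcd for candidate v: gcd(2, v). Preserves old gcd iff gcd(2, v) = 2.
  Option A: v=39, gcd(2,39)=1 -> changes
  Option B: v=34, gcd(2,34)=2 -> preserves
  Option C: v=16, gcd(2,16)=2 -> preserves
  Option D: v=55, gcd(2,55)=1 -> changes
  Option E: v=19, gcd(2,19)=1 -> changes

Answer: B C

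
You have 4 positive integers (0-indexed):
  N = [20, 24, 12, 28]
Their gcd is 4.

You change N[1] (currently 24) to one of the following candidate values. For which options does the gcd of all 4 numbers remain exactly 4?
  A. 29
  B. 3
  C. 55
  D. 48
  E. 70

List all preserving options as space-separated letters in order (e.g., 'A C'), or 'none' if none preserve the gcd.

Old gcd = 4; gcd of others (without N[1]) = 4
New gcd for candidate v: gcd(4, v). Preserves old gcd iff gcd(4, v) = 4.
  Option A: v=29, gcd(4,29)=1 -> changes
  Option B: v=3, gcd(4,3)=1 -> changes
  Option C: v=55, gcd(4,55)=1 -> changes
  Option D: v=48, gcd(4,48)=4 -> preserves
  Option E: v=70, gcd(4,70)=2 -> changes

Answer: D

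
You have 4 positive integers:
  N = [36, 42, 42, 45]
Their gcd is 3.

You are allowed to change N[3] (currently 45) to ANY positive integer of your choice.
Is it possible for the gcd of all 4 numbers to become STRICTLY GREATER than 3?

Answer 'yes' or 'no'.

Answer: yes

Derivation:
Current gcd = 3
gcd of all OTHER numbers (without N[3]=45): gcd([36, 42, 42]) = 6
The new gcd after any change is gcd(6, new_value).
This can be at most 6.
Since 6 > old gcd 3, the gcd CAN increase (e.g., set N[3] = 6).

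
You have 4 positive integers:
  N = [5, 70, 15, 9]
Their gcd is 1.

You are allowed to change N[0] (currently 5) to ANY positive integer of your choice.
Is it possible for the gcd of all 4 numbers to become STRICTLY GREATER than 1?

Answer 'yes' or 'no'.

Answer: no

Derivation:
Current gcd = 1
gcd of all OTHER numbers (without N[0]=5): gcd([70, 15, 9]) = 1
The new gcd after any change is gcd(1, new_value).
This can be at most 1.
Since 1 = old gcd 1, the gcd can only stay the same or decrease.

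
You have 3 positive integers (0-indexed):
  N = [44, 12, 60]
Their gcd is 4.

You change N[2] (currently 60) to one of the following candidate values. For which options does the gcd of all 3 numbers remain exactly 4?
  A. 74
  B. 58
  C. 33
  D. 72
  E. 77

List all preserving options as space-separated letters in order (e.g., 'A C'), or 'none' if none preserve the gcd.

Old gcd = 4; gcd of others (without N[2]) = 4
New gcd for candidate v: gcd(4, v). Preserves old gcd iff gcd(4, v) = 4.
  Option A: v=74, gcd(4,74)=2 -> changes
  Option B: v=58, gcd(4,58)=2 -> changes
  Option C: v=33, gcd(4,33)=1 -> changes
  Option D: v=72, gcd(4,72)=4 -> preserves
  Option E: v=77, gcd(4,77)=1 -> changes

Answer: D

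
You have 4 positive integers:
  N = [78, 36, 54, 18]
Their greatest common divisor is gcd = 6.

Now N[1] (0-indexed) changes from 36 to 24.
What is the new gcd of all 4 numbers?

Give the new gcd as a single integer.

Numbers: [78, 36, 54, 18], gcd = 6
Change: index 1, 36 -> 24
gcd of the OTHER numbers (without index 1): gcd([78, 54, 18]) = 6
New gcd = gcd(g_others, new_val) = gcd(6, 24) = 6

Answer: 6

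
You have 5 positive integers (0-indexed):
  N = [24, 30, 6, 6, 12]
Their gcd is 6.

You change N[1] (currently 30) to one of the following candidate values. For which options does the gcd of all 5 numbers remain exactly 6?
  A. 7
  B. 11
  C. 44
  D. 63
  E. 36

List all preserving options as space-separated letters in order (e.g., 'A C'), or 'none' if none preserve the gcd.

Answer: E

Derivation:
Old gcd = 6; gcd of others (without N[1]) = 6
New gcd for candidate v: gcd(6, v). Preserves old gcd iff gcd(6, v) = 6.
  Option A: v=7, gcd(6,7)=1 -> changes
  Option B: v=11, gcd(6,11)=1 -> changes
  Option C: v=44, gcd(6,44)=2 -> changes
  Option D: v=63, gcd(6,63)=3 -> changes
  Option E: v=36, gcd(6,36)=6 -> preserves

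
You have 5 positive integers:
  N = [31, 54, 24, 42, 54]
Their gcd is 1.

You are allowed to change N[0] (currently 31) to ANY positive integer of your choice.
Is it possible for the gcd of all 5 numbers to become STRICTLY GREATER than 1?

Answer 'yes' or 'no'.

Answer: yes

Derivation:
Current gcd = 1
gcd of all OTHER numbers (without N[0]=31): gcd([54, 24, 42, 54]) = 6
The new gcd after any change is gcd(6, new_value).
This can be at most 6.
Since 6 > old gcd 1, the gcd CAN increase (e.g., set N[0] = 6).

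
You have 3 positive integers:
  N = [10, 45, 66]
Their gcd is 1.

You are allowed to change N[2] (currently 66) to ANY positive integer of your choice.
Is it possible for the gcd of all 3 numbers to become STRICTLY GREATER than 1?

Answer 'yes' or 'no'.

Current gcd = 1
gcd of all OTHER numbers (without N[2]=66): gcd([10, 45]) = 5
The new gcd after any change is gcd(5, new_value).
This can be at most 5.
Since 5 > old gcd 1, the gcd CAN increase (e.g., set N[2] = 5).

Answer: yes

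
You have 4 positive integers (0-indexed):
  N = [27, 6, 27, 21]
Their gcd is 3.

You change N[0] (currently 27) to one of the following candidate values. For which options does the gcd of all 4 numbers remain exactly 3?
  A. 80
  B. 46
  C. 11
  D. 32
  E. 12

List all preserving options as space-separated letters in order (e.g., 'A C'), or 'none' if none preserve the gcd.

Old gcd = 3; gcd of others (without N[0]) = 3
New gcd for candidate v: gcd(3, v). Preserves old gcd iff gcd(3, v) = 3.
  Option A: v=80, gcd(3,80)=1 -> changes
  Option B: v=46, gcd(3,46)=1 -> changes
  Option C: v=11, gcd(3,11)=1 -> changes
  Option D: v=32, gcd(3,32)=1 -> changes
  Option E: v=12, gcd(3,12)=3 -> preserves

Answer: E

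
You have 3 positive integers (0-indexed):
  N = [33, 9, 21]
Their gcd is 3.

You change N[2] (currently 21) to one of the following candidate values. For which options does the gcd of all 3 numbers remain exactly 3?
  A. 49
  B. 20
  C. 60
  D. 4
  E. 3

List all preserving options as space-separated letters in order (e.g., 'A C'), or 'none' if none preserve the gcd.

Old gcd = 3; gcd of others (without N[2]) = 3
New gcd for candidate v: gcd(3, v). Preserves old gcd iff gcd(3, v) = 3.
  Option A: v=49, gcd(3,49)=1 -> changes
  Option B: v=20, gcd(3,20)=1 -> changes
  Option C: v=60, gcd(3,60)=3 -> preserves
  Option D: v=4, gcd(3,4)=1 -> changes
  Option E: v=3, gcd(3,3)=3 -> preserves

Answer: C E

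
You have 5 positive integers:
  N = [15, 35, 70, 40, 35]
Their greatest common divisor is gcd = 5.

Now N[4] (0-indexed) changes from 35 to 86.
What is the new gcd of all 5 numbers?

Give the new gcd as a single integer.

Answer: 1

Derivation:
Numbers: [15, 35, 70, 40, 35], gcd = 5
Change: index 4, 35 -> 86
gcd of the OTHER numbers (without index 4): gcd([15, 35, 70, 40]) = 5
New gcd = gcd(g_others, new_val) = gcd(5, 86) = 1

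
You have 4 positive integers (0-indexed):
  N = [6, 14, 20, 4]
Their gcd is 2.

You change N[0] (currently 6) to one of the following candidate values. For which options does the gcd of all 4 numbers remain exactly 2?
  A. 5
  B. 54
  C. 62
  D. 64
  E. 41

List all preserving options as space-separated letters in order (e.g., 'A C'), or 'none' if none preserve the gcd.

Answer: B C D

Derivation:
Old gcd = 2; gcd of others (without N[0]) = 2
New gcd for candidate v: gcd(2, v). Preserves old gcd iff gcd(2, v) = 2.
  Option A: v=5, gcd(2,5)=1 -> changes
  Option B: v=54, gcd(2,54)=2 -> preserves
  Option C: v=62, gcd(2,62)=2 -> preserves
  Option D: v=64, gcd(2,64)=2 -> preserves
  Option E: v=41, gcd(2,41)=1 -> changes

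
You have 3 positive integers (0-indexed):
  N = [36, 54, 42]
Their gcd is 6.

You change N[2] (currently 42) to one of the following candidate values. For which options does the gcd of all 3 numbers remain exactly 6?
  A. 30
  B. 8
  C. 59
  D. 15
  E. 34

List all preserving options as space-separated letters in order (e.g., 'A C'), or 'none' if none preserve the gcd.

Old gcd = 6; gcd of others (without N[2]) = 18
New gcd for candidate v: gcd(18, v). Preserves old gcd iff gcd(18, v) = 6.
  Option A: v=30, gcd(18,30)=6 -> preserves
  Option B: v=8, gcd(18,8)=2 -> changes
  Option C: v=59, gcd(18,59)=1 -> changes
  Option D: v=15, gcd(18,15)=3 -> changes
  Option E: v=34, gcd(18,34)=2 -> changes

Answer: A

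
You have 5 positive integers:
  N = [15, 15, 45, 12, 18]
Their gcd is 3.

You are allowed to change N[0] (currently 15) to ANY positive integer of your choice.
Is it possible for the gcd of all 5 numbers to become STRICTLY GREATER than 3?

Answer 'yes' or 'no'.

Answer: no

Derivation:
Current gcd = 3
gcd of all OTHER numbers (without N[0]=15): gcd([15, 45, 12, 18]) = 3
The new gcd after any change is gcd(3, new_value).
This can be at most 3.
Since 3 = old gcd 3, the gcd can only stay the same or decrease.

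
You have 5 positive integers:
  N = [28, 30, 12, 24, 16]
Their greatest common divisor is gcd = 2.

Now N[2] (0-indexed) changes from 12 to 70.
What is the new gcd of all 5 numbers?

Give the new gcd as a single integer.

Numbers: [28, 30, 12, 24, 16], gcd = 2
Change: index 2, 12 -> 70
gcd of the OTHER numbers (without index 2): gcd([28, 30, 24, 16]) = 2
New gcd = gcd(g_others, new_val) = gcd(2, 70) = 2

Answer: 2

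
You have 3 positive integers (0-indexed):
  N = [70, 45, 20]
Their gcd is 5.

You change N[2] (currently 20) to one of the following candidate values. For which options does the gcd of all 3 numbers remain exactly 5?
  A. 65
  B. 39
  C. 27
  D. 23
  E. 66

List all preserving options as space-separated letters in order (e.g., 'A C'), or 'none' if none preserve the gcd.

Old gcd = 5; gcd of others (without N[2]) = 5
New gcd for candidate v: gcd(5, v). Preserves old gcd iff gcd(5, v) = 5.
  Option A: v=65, gcd(5,65)=5 -> preserves
  Option B: v=39, gcd(5,39)=1 -> changes
  Option C: v=27, gcd(5,27)=1 -> changes
  Option D: v=23, gcd(5,23)=1 -> changes
  Option E: v=66, gcd(5,66)=1 -> changes

Answer: A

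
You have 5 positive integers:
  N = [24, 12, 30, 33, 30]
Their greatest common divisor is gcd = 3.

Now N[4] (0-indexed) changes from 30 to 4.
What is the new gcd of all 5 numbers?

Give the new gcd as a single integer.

Numbers: [24, 12, 30, 33, 30], gcd = 3
Change: index 4, 30 -> 4
gcd of the OTHER numbers (without index 4): gcd([24, 12, 30, 33]) = 3
New gcd = gcd(g_others, new_val) = gcd(3, 4) = 1

Answer: 1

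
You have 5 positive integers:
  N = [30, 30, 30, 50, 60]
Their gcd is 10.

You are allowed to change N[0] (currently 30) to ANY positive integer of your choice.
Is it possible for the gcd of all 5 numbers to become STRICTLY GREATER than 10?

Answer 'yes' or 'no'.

Answer: no

Derivation:
Current gcd = 10
gcd of all OTHER numbers (without N[0]=30): gcd([30, 30, 50, 60]) = 10
The new gcd after any change is gcd(10, new_value).
This can be at most 10.
Since 10 = old gcd 10, the gcd can only stay the same or decrease.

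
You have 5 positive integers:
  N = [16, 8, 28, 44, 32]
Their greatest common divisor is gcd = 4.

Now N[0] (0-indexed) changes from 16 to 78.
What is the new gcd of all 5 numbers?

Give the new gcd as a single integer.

Answer: 2

Derivation:
Numbers: [16, 8, 28, 44, 32], gcd = 4
Change: index 0, 16 -> 78
gcd of the OTHER numbers (without index 0): gcd([8, 28, 44, 32]) = 4
New gcd = gcd(g_others, new_val) = gcd(4, 78) = 2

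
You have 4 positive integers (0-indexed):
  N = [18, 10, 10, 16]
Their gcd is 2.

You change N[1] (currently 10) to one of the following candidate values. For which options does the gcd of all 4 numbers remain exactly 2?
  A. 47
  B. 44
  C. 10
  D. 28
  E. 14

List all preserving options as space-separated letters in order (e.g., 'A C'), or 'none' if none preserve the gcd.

Answer: B C D E

Derivation:
Old gcd = 2; gcd of others (without N[1]) = 2
New gcd for candidate v: gcd(2, v). Preserves old gcd iff gcd(2, v) = 2.
  Option A: v=47, gcd(2,47)=1 -> changes
  Option B: v=44, gcd(2,44)=2 -> preserves
  Option C: v=10, gcd(2,10)=2 -> preserves
  Option D: v=28, gcd(2,28)=2 -> preserves
  Option E: v=14, gcd(2,14)=2 -> preserves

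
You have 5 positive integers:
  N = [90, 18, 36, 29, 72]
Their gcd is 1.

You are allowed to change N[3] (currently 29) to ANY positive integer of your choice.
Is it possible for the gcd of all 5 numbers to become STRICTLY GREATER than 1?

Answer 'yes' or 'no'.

Answer: yes

Derivation:
Current gcd = 1
gcd of all OTHER numbers (without N[3]=29): gcd([90, 18, 36, 72]) = 18
The new gcd after any change is gcd(18, new_value).
This can be at most 18.
Since 18 > old gcd 1, the gcd CAN increase (e.g., set N[3] = 18).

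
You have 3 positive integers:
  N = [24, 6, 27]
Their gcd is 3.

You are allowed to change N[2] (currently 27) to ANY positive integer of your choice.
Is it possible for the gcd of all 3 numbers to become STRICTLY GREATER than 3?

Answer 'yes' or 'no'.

Current gcd = 3
gcd of all OTHER numbers (without N[2]=27): gcd([24, 6]) = 6
The new gcd after any change is gcd(6, new_value).
This can be at most 6.
Since 6 > old gcd 3, the gcd CAN increase (e.g., set N[2] = 6).

Answer: yes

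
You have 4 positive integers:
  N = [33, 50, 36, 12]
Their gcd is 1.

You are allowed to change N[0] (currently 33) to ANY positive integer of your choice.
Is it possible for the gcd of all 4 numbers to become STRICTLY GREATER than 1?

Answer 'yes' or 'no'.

Current gcd = 1
gcd of all OTHER numbers (without N[0]=33): gcd([50, 36, 12]) = 2
The new gcd after any change is gcd(2, new_value).
This can be at most 2.
Since 2 > old gcd 1, the gcd CAN increase (e.g., set N[0] = 2).

Answer: yes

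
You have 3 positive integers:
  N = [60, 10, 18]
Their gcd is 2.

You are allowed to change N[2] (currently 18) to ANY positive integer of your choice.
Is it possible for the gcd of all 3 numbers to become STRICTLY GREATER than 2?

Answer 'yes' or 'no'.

Answer: yes

Derivation:
Current gcd = 2
gcd of all OTHER numbers (without N[2]=18): gcd([60, 10]) = 10
The new gcd after any change is gcd(10, new_value).
This can be at most 10.
Since 10 > old gcd 2, the gcd CAN increase (e.g., set N[2] = 10).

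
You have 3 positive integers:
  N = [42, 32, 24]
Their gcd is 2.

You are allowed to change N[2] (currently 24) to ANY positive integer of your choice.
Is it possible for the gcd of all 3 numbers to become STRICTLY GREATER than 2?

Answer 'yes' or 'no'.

Current gcd = 2
gcd of all OTHER numbers (without N[2]=24): gcd([42, 32]) = 2
The new gcd after any change is gcd(2, new_value).
This can be at most 2.
Since 2 = old gcd 2, the gcd can only stay the same or decrease.

Answer: no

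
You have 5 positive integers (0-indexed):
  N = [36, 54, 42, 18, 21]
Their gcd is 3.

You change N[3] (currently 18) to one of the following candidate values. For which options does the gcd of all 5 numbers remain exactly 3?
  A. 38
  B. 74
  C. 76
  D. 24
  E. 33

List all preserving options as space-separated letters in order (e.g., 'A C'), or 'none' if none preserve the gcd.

Old gcd = 3; gcd of others (without N[3]) = 3
New gcd for candidate v: gcd(3, v). Preserves old gcd iff gcd(3, v) = 3.
  Option A: v=38, gcd(3,38)=1 -> changes
  Option B: v=74, gcd(3,74)=1 -> changes
  Option C: v=76, gcd(3,76)=1 -> changes
  Option D: v=24, gcd(3,24)=3 -> preserves
  Option E: v=33, gcd(3,33)=3 -> preserves

Answer: D E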